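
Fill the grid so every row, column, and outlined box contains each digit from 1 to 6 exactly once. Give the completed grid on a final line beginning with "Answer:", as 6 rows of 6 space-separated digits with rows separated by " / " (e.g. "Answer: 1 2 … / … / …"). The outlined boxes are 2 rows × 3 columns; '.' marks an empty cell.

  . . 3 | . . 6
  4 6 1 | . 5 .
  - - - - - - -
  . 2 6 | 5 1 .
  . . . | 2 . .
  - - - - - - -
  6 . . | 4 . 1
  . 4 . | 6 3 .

Step 1. [r1c2∈{5}] r1c2 has the single candidate 5, so r1c2=5.
Step 2. [r5c3∈{2,5}] r5c3 is the only open cell in row 5 admitting 5, so r5c3=5.
Step 3. [r3c1∈{3}] r3c1 is down to just 3 ⇒ r3c1=3.
Step 4. [r2c6∈{2,3}] in row 2, 2 fits only at r2c6. So r2c6=2.
Step 5. [r6c1∈{1,2}] across row 6, 1 lands solely at r6c1. So r6c1=1.
Step 6. [r3c6∈{4}] r3c6's peers cover all but 4 ⇒ r3c6=4.
Step 7. [r1c5∈{4}] r1c5 has the single candidate 4. So r1c5=4.
Step 8. [r4c3∈{4}] only 4 remains possible at r4c3, so r4c3=4.
Step 9. [r2c4∈{3}] nothing but 3 survives at r2c4, so r2c4=3.
Step 10. [r4c2∈{1}] r4c2 is down to just 1, so r4c2=1.
Step 11. [r5c5∈{2}] nothing but 2 survives at r5c5, so r5c5=2.
Step 12. [r1c1∈{2}] r1c1's peers cover all but 2, so r1c1=2.
Step 13. [r4c5∈{6}] only 6 remains possible at r4c5, so r4c5=6.
Step 14. [r6c3∈{2}] only 2 remains possible at r6c3, so r6c3=2.
Step 15. [r5c2∈{3}] r5c2's peers cover all but 3 ⇒ r5c2=3.
Step 16. [r1c4∈{1}] only 1 remains possible at r1c4, so r1c4=1.
Step 17. [r4c1∈{5}] r4c1 has the single candidate 5 ⇒ r4c1=5.
Step 18. [r6c6∈{5}] r6c6 is down to just 5, so r6c6=5.
Step 19. [r4c6∈{3}] nothing but 3 survives at r4c6 ⇒ r4c6=3.

Answer: 2 5 3 1 4 6 / 4 6 1 3 5 2 / 3 2 6 5 1 4 / 5 1 4 2 6 3 / 6 3 5 4 2 1 / 1 4 2 6 3 5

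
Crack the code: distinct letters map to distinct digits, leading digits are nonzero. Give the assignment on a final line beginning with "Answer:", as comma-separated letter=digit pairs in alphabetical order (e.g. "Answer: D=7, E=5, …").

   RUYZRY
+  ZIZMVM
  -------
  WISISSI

Step 1. [col 1: Y + M ≡ I (mod 10)] several values work for M in column 1 (Y + M ≡ I (mod 10), carry-in 0); try M=9 ⇒ M=9.
Step 2. [col 1: Y + M ≡ I (mod 10)] no forcing yet in column 1 (carry-in 0); I=4 is free and consistent — try it. So I=4.
Step 3. [W] the sum has 7 digits but both addends have 6; that extra leading digit W is the final carry, namely 1 ⇒ W=1.
Step 4. [col 1: Y + M ≡ I (mod 10)] column 1: given M=9, I=4, carry-in 0, and digits 1,4,9 already taken and all letters distinct, Y+M≡I (mod 10) forces Y=5 ⇒ Y=5.
Step 5. [col 2: R + V ≡ S (mod 10)] column 2 (R + V ≡ S (mod 10), carry-in 1) doesn't pin V yet; pick V=0 and continue ⇒ V=0.
Step 6. [col 2: R + V ≡ S (mod 10)] no forcing yet in column 2 (carry-in 1); R=6 is free and consistent — try it. So R=6.
Step 7. [col 2: R + V ≡ S (mod 10)] from column 2 (R=6, V=0, carry-in 1, digits 0,1,4,5,6,9 already taken and all letters distinct): S must equal 7 ⇒ S=7.
Step 8. [col 3: Z + M ≡ S (mod 10)] in column 3 we have Z+M≡S with carry-in 0; given M=9, S=7 and digits 0,1,4,5,6,7,9 already taken and all letters distinct, that pins Z to 8 ⇒ Z=8.
Step 9. [col 5: U + I ≡ S (mod 10)] from column 5 (I=4, S=7, carry-in 1, digits 0,1,4,5,6,7,8,9 already taken and all letters distinct): U must equal 2. So U=2.

Answer: I=4, M=9, R=6, S=7, U=2, V=0, W=1, Y=5, Z=8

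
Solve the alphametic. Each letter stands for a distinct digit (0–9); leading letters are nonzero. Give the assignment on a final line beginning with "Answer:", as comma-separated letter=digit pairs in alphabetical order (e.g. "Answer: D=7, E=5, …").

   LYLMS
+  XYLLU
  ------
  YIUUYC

Step 1. [col 1: S + U ≡ C (mod 10)] S=7 is one option consistent with column 1 (S + U ≡ C (mod 10), carry-in 0) — take it, so S=7.
Step 2. [Y] Y is the leading digit of a 6-digit sum of two 5-digit numbers; the final carry is exactly 1, so Y=1.
Step 3. [col 1: S + U ≡ C (mod 10)] C=0 is one option consistent with column 1 (S + U ≡ C (mod 10), carry-in 0) — take it. So C=0.
Step 4. [col 1: S + U ≡ C (mod 10)] column 1: given S=7, C=0, carry-in 0, and digits 0,1,7 already taken and all letters distinct, S+U≡C (mod 10) forces U=3 ⇒ U=3.
Step 5. [col 2: M + L ≡ Y (mod 10)] no forcing yet in column 2 (carry-in 1); L=6 is free and consistent — try it, so L=6.
Step 6. [col 2: M + L ≡ Y (mod 10)] in column 2 we have M+L≡Y with carry-in 1; given L=6, Y=1 and digits 0,1,3,6,7 already taken and all letters distinct, that pins M to 4. So M=4.
Step 7. [col 5: L + X ≡ I (mod 10)] no forcing yet in column 5 (carry-in 0); I=5 is free and consistent — try it. So I=5.
Step 8. [col 5: L + X ≡ I (mod 10)] column 5 reads L+X+carry(0)=I with L=6, I=5; with digits 0,1,3,4,5,6,7 already taken and all letters distinct, the only value for X is 9 ⇒ X=9.

Answer: C=0, I=5, L=6, M=4, S=7, U=3, X=9, Y=1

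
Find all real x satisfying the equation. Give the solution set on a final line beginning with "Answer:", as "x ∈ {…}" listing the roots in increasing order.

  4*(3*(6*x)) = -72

Step 1. [4*(3*(6*x)) = -72] divide by the outer 4. So div: 3*(6*x) = -18.
Step 2. [3*(6*x) = -18] leading coefficient 3: divide by 3, so div: 6*x = -6.
Step 3. [6*x = -6] 6 out front; divide by 6 ⇒ div: x = -1.

Answer: x ∈ {-1}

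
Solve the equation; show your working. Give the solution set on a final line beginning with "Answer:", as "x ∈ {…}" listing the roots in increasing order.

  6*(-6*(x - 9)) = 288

Step 1. [6*(-6*(x - 9)) = 288] 6·(inner) — divide through by 6. So div: -6*(x - 9) = 48.
Step 2. [-6*(x - 9) = 48] divide by the outer -6 ⇒ div: x - 9 = -8.
Step 3. [x - 9 = -8] the outer -9 inverts by adding 9. So sub: x = 1.

Answer: x ∈ {1}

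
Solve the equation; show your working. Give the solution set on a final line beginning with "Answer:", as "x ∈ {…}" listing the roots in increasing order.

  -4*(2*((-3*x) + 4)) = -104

Step 1. [-4*(2*((-3*x) + 4)) = -104] -4 out front; divide by -4. So div: 2*((-3*x) + 4) = 26.
Step 2. [2*((-3*x) + 4) = 26] LHS = 2·(…); ÷2 both sides, so div: (-3*x) + 4 = 13.
Step 3. [(-3*x) + 4 = 13] the outer +4 inverts by subtracting 4. So sub: -3*x = 9.
Step 4. [-3*x = 9] LHS = -3·(…); ÷-3 both sides. So div: x = -3.

Answer: x ∈ {-3}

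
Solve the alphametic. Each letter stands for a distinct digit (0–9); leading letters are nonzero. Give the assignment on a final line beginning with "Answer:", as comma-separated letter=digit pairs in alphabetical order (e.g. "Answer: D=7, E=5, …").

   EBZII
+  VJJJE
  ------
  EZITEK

Step 1. [col 1: I + E ≡ K (mod 10)] no forcing yet in column 1 (carry-in 0); E=1 is free and consistent — try it. So E=1.
Step 2. [col 1: I + E ≡ K (mod 10)] several values work for K in column 1 (I + E ≡ K (mod 10), carry-in 0); try K=8, so K=8.
Step 3. [col 1: I + E ≡ K (mod 10)] from column 1 (E=1, K=8, carry-in 0, digits 1,8 already taken and all letters distinct): I must equal 7. So I=7.
Step 4. [col 2: I + J ≡ E (mod 10)] in column 2 we have I+J≡E with carry-in 0; given I=7, E=1 and digits 1,7,8 already taken and all letters distinct, that pins J to 4, so J=4.
Step 5. [col 3: Z + J ≡ T (mod 10)] several values work for T in column 3 (Z + J ≡ T (mod 10), carry-in 1); try T=5 ⇒ T=5.
Step 6. [col 3: Z + J ≡ T (mod 10)] in column 3 we have Z+J≡T with carry-in 1; given J=4, T=5 and digits 1,4,5,7,8 already taken and all letters distinct, that pins Z to 0. So Z=0.
Step 7. [col 4: B + J ≡ I (mod 10)] column 4: given J=4, I=7, carry-in 0, and digits 0,1,4,5,7,8 already taken and all letters distinct, B+J≡I (mod 10) forces B=3. So B=3.
Step 8. [col 5: E + V ≡ Z (mod 10)] in column 5 we have E+V≡Z with carry-in 0; given E=1, Z=0 and digits 0,1,3,4,5,7,8 already taken and all letters distinct, that pins V to 9 ⇒ V=9.

Answer: B=3, E=1, I=7, J=4, K=8, T=5, V=9, Z=0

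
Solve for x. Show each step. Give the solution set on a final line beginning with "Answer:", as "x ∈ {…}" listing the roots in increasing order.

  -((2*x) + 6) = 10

Step 1. [-((2*x) + 6) = 10] leading − — multiply by −1 ⇒ neg: (2*x) + 6 = -10.
Step 2. [(2*x) + 6 = -10] 6 comes off first (subtract 6). So sub: 2*x = -16.
Step 3. [2*x = -16] LHS = 2·(…); ÷2 both sides, so div: x = -8.

Answer: x ∈ {-8}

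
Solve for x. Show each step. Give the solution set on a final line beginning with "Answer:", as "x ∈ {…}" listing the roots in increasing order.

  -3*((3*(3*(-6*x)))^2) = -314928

Step 1. [-3*((3*(3*(-6*x)))^2) = -314928] leading coefficient -3: divide by -3 ⇒ div: (3*(3*(-6*x)))^2 = 104976.
Step 2. [(3*(3*(-6*x)))^2 = 104976] LHS squared, RHS 104976 ≥ 0: apply √ (±), so sqrt: 3*(3*(-6*x)) = 324 or -324.
Step 3. [3*(3*(-6*x)) = 324 or -324] 3·(inner) — divide through by 3, so div: 3*(-6*x) = 108 or -108.
Step 4. [3*(-6*x) = 108 or -108] LHS = 3·(…); ÷3 both sides. So div: -6*x = 36 or -36.
Step 5. [-6*x = 36 or -36] -6 out front; divide by -6 ⇒ div: x = -6 or 6.

Answer: x ∈ {-6, 6}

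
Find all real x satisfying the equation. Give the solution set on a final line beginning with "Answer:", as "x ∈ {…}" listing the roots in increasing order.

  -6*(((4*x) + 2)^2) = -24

Step 1. [-6*(((4*x) + 2)^2) = -24] -6·(inner) — divide through by -6. So div: ((4*x) + 2)^2 = 4.
Step 2. [((4*x) + 2)^2 = 4] 4 ≥ 0, LHS is (·)² — take ±√, so sqrt: (4*x) + 2 = 2 or -2.
Step 3. [(4*x) + 2 = 2 or -2] peel the +2: subtract 2 from each side. So sub: 4*x = 0 or -4.
Step 4. [4*x = 0 or -4] LHS = 4·(…); ÷4 both sides ⇒ div: x = 0 or -1.

Answer: x ∈ {-1, 0}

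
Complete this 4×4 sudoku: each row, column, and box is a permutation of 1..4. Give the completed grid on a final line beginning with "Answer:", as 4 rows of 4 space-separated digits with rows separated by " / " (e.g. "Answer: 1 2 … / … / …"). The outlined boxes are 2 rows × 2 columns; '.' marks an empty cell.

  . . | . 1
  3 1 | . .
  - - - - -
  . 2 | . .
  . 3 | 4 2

Step 1. [r3c3∈{1,3}] in col 3, 1 fits only at r3c3, so r3c3=1.
Step 2. [r1c1∈{2,4}] col 1 places 2 nowhere but r1c1, so r1c1=2.
Step 3. [r2c4∈{4}] r2c4 is down to just 4. So r2c4=4.
Step 4. [r4c1∈{1}] nothing but 1 survives at r4c1. So r4c1=1.
Step 5. [r3c4∈{3}] only 3 remains possible at r3c4. So r3c4=3.
Step 6. [r2c3∈{2}] r2c3 is down to just 2 ⇒ r2c3=2.
Step 7. [r3c1∈{4}] only 4 remains possible at r3c1. So r3c1=4.
Step 8. [r1c2∈{4}] nothing but 4 survives at r1c2 ⇒ r1c2=4.
Step 9. [r1c3∈{3}] r1c3's peers cover all but 3 ⇒ r1c3=3.

Answer: 2 4 3 1 / 3 1 2 4 / 4 2 1 3 / 1 3 4 2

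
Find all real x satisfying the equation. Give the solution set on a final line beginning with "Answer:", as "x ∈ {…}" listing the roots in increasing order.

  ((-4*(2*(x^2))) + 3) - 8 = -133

Step 1. [((-4*(2*(x^2))) + 3) - 8 = -133] -8 is outermost — add 8 both sides ⇒ sub: (-4*(2*(x^2))) + 3 = -125.
Step 2. [(-4*(2*(x^2))) + 3 = -125] +3 is outermost — subtract 3 both sides ⇒ sub: -4*(2*(x^2)) = -128.
Step 3. [-4*(2*(x^2)) = -128] leading coefficient -4: divide by -4 ⇒ div: 2*(x^2) = 32.
Step 4. [2*(x^2) = 32] 2 out front; divide by 2. So div: x^2 = 16.
Step 5. [x^2 = 16] √ both sides: 16 ≥ 0 gives two branches ⇒ sqrt: x = 4 or -4.

Answer: x ∈ {-4, 4}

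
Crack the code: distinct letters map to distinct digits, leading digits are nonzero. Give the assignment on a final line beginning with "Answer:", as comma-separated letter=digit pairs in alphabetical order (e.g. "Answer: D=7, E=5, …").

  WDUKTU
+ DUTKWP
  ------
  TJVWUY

Step 1. [col 1: U + P ≡ Y (mod 10)] P=8 is one option consistent with column 1 (U + P ≡ Y (mod 10), carry-in 0) — take it. So P=8.
Step 2. [col 1: U + P ≡ Y (mod 10)] several values work for Y in column 1 (U + P ≡ Y (mod 10), carry-in 0); try Y=0, so Y=0.
Step 3. [col 1: U + P ≡ Y (mod 10)] from column 1 (P=8, Y=0, carry-in 0, digits 0,8 already taken and all letters distinct): U must equal 2, so U=2.
Step 4. [col 2: T + W ≡ U (mod 10)] column 2 (T + W ≡ U (mod 10), carry-in 1) doesn't pin T yet; pick T=6 and continue ⇒ T=6.
Step 5. [col 2: T + W ≡ U (mod 10)] column 2: given T=6, U=2, carry-in 1, and digits 0,2,6,8 already taken and all letters distinct, T+W≡U (mod 10) forces W=5 ⇒ W=5.
Step 6. [col 3: K + K ≡ W (mod 10)] column 3: given W=5, carry-in 1, and digits 0,2,5,6,8 already taken and all letters distinct, K+K≡W (mod 10) forces K=7 ⇒ K=7.
Step 7. [col 4: U + T ≡ V (mod 10)] column 4 reads U+T+carry(1)=V with U=2, T=6; with digits 0,2,5,6,7,8 already taken and all letters distinct, the only value for V is 9. So V=9.
Step 8. [col 5: D + U ≡ J (mod 10)] from column 5 (U=2, carry-in 0, digits 0,2,5,6,7,8,9 already taken and all letters distinct): D must equal 1 ⇒ D=1.
Step 9. [col 5: D + U ≡ J (mod 10)] from column 5 (D=1, U=2, carry-in 0, digits 0,1,2,5,6,7,8,9 already taken and all letters distinct): J must equal 3. So J=3.

Answer: D=1, J=3, K=7, P=8, T=6, U=2, V=9, W=5, Y=0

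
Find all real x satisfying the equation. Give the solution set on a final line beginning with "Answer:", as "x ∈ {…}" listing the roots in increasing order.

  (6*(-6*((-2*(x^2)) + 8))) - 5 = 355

Step 1. [(6*(-6*((-2*(x^2)) + 8))) - 5 = 355] 5 comes off first (add 5), so sub: 6*(-6*((-2*(x^2)) + 8)) = 360.
Step 2. [6*(-6*((-2*(x^2)) + 8)) = 360] 6·(inner) — divide through by 6, so div: -6*((-2*(x^2)) + 8) = 60.
Step 3. [-6*((-2*(x^2)) + 8) = 60] -6 out front; divide by -6. So div: (-2*(x^2)) + 8 = -10.
Step 4. [(-2*(x^2)) + 8 = -10] -2 | LHS and -2 | -10: pull -2 out ⇒ factor: (x^2) - 4 = 5.
Step 5. [(x^2) - 4 = 5] peel the -4: add 4 from each side ⇒ sub: x^2 = 9.
Step 6. [x^2 = 9] LHS squared, RHS 9 ≥ 0: apply √ (±). So sqrt: x = 3 or -3.

Answer: x ∈ {-3, 3}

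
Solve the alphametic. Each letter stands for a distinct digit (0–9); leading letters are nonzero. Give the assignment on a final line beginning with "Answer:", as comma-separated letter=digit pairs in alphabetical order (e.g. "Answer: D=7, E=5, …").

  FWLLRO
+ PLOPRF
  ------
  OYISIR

Step 1. [col 1: O + F ≡ R (mod 10)] F=4 is one option consistent with column 1 (O + F ≡ R (mod 10), carry-in 0) — take it. So F=4.
Step 2. [col 1: O + F ≡ R (mod 10)] no forcing yet in column 1 (carry-in 0); R=0 is free and consistent — try it, so R=0.
Step 3. [col 1: O + F ≡ R (mod 10)] column 1: given F=4, R=0, carry-in 0, and digits 0,4 already taken and all letters distinct, O+F≡R (mod 10) forces O=6. So O=6.
Step 4. [col 2: R + R ≡ I (mod 10)] column 2 reads R+R+carry(1)=I with R=0; with digits 0,4,6 already taken and all letters distinct, the only value for I is 1, so I=1.
Step 5. [col 3: L + P ≡ S (mod 10)] no forcing yet in column 3 (carry-in 0); S=7 is free and consistent — try it ⇒ S=7.
Step 6. [col 3: L + P ≡ S (mod 10)] P=2 is one option consistent with column 3 (L + P ≡ S (mod 10), carry-in 0) — take it. So P=2.
Step 7. [col 3: L + P ≡ S (mod 10)] from column 3 (P=2, S=7, carry-in 0, digits 0,1,2,4,6,7 already taken and all letters distinct): L must equal 5 ⇒ L=5.
Step 8. [col 5: W + L ≡ Y (mod 10)] from column 5 (L=5, carry-in 1, digits 0,1,2,4,5,6,7 already taken and all letters distinct): Y must equal 9 ⇒ Y=9.
Step 9. [col 5: W + L ≡ Y (mod 10)] column 5: given L=5, Y=9, carry-in 1, and digits 0,1,2,4,5,6,7,9 already taken and all letters distinct, W+L≡Y (mod 10) forces W=3. So W=3.

Answer: F=4, I=1, L=5, O=6, P=2, R=0, S=7, W=3, Y=9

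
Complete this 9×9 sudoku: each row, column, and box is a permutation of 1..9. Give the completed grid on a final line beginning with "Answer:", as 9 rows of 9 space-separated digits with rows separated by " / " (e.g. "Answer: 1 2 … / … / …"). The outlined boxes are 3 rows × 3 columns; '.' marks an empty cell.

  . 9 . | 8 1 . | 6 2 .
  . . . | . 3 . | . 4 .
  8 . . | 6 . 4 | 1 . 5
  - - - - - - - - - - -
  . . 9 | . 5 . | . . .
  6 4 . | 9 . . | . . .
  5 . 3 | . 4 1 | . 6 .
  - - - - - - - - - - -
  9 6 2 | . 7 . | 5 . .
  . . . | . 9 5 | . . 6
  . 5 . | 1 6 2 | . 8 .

Step 1. [r3c3∈{7}] r3c3 is down to just 7. So r3c3=7.
Step 2. [r8c7∈{2,3,4,7}] in row 8, 2 fits only at r8c7 ⇒ r8c7=2.
Step 3. [r9c3∈{4}] only 4 remains possible at r9c3, so r9c3=4.
Step 4. [r5c5∈{2,8}] across col 5, 8 lands solely at r5c5, so r5c5=8.
Step 5. [r5c3∈{1}] only 1 remains possible at r5c3 ⇒ r5c3=1.
Step 6. [r1c6∈{7}] nothing but 7 survives at r1c6. So r1c6=7.
Step 7. [r5c6∈{3}] r5c6's peers cover all but 3, so r5c6=3.
Step 8. [r5c7∈{7}] r5c7 has the single candidate 7, so r5c7=7.
Step 9. [r1c9∈{3}] only 3 remains possible at r1c9 ⇒ r1c9=3.
Step 10. [r8c8∈{1,3,7}] r8c8 is the only open cell in col 8 admitting 7. So r8c8=7.
Step 11. [r9c9∈{9}] only 9 remains possible at r9c9, so r9c9=9.
Step 12. [r7c9∈{1,4}] across box 9, 4 lands solely at r7c9, so r7c9=4.
Step 13. [r4c9∈{1,2,8}] col 9 places 1 nowhere but r4c9, so r4c9=1.
Step 14. [r9c7∈{3}] nothing but 3 survives at r9c7 ⇒ r9c7=3.
Step 15. [r8c1∈{1,3}] in col 1, 3 fits only at r8c1. So r8c1=3.
Step 16. [r8c2∈{1,8}] row 8 places 1 nowhere but r8c2, so r8c2=1.
Step 17. [r2c2∈{2}] only 2 remains possible at r2c2, so r2c2=2.
Step 18. [r4c1∈{2,7}] col 1 places 2 nowhere but r4c1 ⇒ r4c1=2.
Step 19. [r4c4∈{7}] r4c4's peers cover all but 7 ⇒ r4c4=7.
Step 20. [r6c7∈{8,9}] across row 6, 9 lands solely at r6c7, so r6c7=9.
Step 21. [r4c2∈{8}] r4c2 is down to just 8. So r4c2=8.
Step 22. [r6c9∈{2,8}] 8 has one home in row 6: r6c9 ⇒ r6c9=8.
Step 23. [r1c3∈{5}] only 5 remains possible at r1c3, so r1c3=5.
Step 24. [r3c5∈{2}] r3c5's peers cover all but 2 ⇒ r3c5=2.
Step 25. [r5c8∈{5}] nothing but 5 survives at r5c8. So r5c8=5.
Step 26. [r6c4∈{2}] only 2 remains possible at r6c4, so r6c4=2.
Step 27. [r9c1∈{7}] r9c1 is down to just 7, so r9c1=7.
Step 28. [r2c6∈{9}] only 9 remains possible at r2c6, so r2c6=9.
Step 29. [r6c2∈{7}] nothing but 7 survives at r6c2 ⇒ r6c2=7.
Step 30. [r3c2∈{3}] nothing but 3 survives at r3c2 ⇒ r3c2=3.
Step 31. [r8c4∈{4}] r8c4's peers cover all but 4, so r8c4=4.
Step 32. [r4c6∈{6}] r4c6 has the single candidate 6 ⇒ r4c6=6.
Step 33. [r5c9∈{2}] r5c9 has the single candidate 2 ⇒ r5c9=2.
Step 34. [r7c4∈{3}] r7c4's peers cover all but 3. So r7c4=3.
Step 35. [r7c8∈{1}] r7c8 has the single candidate 1 ⇒ r7c8=1.
Step 36. [r2c3∈{6}] only 6 remains possible at r2c3, so r2c3=6.
Step 37. [r4c7∈{4}] r4c7's peers cover all but 4 ⇒ r4c7=4.
Step 38. [r8c3∈{8}] nothing but 8 survives at r8c3 ⇒ r8c3=8.
Step 39. [r1c1∈{4}] nothing but 4 survives at r1c1, so r1c1=4.
Step 40. [r3c8∈{9}] r3c8's peers cover all but 9. So r3c8=9.
Step 41. [r2c9∈{7}] nothing but 7 survives at r2c9 ⇒ r2c9=7.
Step 42. [r7c6∈{8}] r7c6 is down to just 8. So r7c6=8.
Step 43. [r2c4∈{5}] r2c4 has the single candidate 5, so r2c4=5.
Step 44. [r2c7∈{8}] r2c7 has the single candidate 8 ⇒ r2c7=8.
Step 45. [r2c1∈{1}] nothing but 1 survives at r2c1. So r2c1=1.
Step 46. [r4c8∈{3}] nothing but 3 survives at r4c8, so r4c8=3.

Answer: 4 9 5 8 1 7 6 2 3 / 1 2 6 5 3 9 8 4 7 / 8 3 7 6 2 4 1 9 5 / 2 8 9 7 5 6 4 3 1 / 6 4 1 9 8 3 7 5 2 / 5 7 3 2 4 1 9 6 8 / 9 6 2 3 7 8 5 1 4 / 3 1 8 4 9 5 2 7 6 / 7 5 4 1 6 2 3 8 9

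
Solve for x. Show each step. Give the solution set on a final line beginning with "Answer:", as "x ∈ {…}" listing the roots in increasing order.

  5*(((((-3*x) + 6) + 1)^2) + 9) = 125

Step 1. [5*(((((-3*x) + 6) + 1)^2) + 9) = 125] leading coefficient 5: divide by 5, so div: ((((-3*x) + 6) + 1)^2) + 9 = 25.
Step 2. [((((-3*x) + 6) + 1)^2) + 9 = 25] subtract 9: x sits inside (… + 9). So sub: (((-3*x) + 6) + 1)^2 = 16.
Step 3. [(((-3*x) + 6) + 1)^2 = 16] √ both sides: 16 ≥ 0 gives two branches. So sqrt: ((-3*x) + 6) + 1 = 4 or -4.
Step 4. [((-3*x) + 6) + 1 = 4 or -4] 1 comes off first (subtract 1). So sub: (-3*x) + 6 = 3 or -5.
Step 5. [(-3*x) + 6 = 3 or -5] subtract 6: x sits inside (… + 6), so sub: -3*x = -3 or -11.
Step 6. [-3*x = -3 or -11] -3 out front; divide by -3, so div: x = 1 or 11/3.

Answer: x ∈ {1, 11/3}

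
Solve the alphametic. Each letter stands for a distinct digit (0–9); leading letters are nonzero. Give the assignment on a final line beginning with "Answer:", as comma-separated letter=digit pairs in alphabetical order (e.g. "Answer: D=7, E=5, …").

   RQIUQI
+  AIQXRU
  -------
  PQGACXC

Step 1. [col 1: I + U ≡ C (mod 10)] no forcing yet in column 1 (carry-in 0); U=7 is free and consistent — try it. So U=7.
Step 2. [col 1: I + U ≡ C (mod 10)] several values work for I in column 1 (I + U ≡ C (mod 10), carry-in 0); try I=3, so I=3.
Step 3. [P] adding two 6-digit numbers gives at most 6+1 digits, and here it does — P is that final carry and must be 1 ⇒ P=1.
Step 4. [col 1: I + U ≡ C (mod 10)] in column 1 we have I+U≡C with carry-in 0; given I=3, U=7 and digits 1,3,7 already taken and all letters distinct, that pins C to 0, so C=0.
Step 5. [col 2: Q + R ≡ X (mod 10)] several values work for R in column 2 (Q + R ≡ X (mod 10), carry-in 1); try R=6. So R=6.
Step 6. [col 2: Q + R ≡ X (mod 10)] column 2 (Q + R ≡ X (mod 10), carry-in 1) doesn't pin Q yet; pick Q=5 and continue ⇒ Q=5.
Step 7. [col 2: Q + R ≡ X (mod 10)] from column 2 (Q=5, R=6, carry-in 1, digits 0,1,3,5,6,7 already taken and all letters distinct): X must equal 2 ⇒ X=2.
Step 8. [col 4: I + Q ≡ A (mod 10)] from column 4 (I=3, Q=5, carry-in 1, digits 0,1,2,3,5,6,7 already taken and all letters distinct): A must equal 9 ⇒ A=9.
Step 9. [col 5: Q + I ≡ G (mod 10)] column 5: given Q=5, I=3, carry-in 0, and digits 0,1,2,3,5,6,7,9 already taken and all letters distinct, Q+I≡G (mod 10) forces G=8, so G=8.

Answer: A=9, C=0, G=8, I=3, P=1, Q=5, R=6, U=7, X=2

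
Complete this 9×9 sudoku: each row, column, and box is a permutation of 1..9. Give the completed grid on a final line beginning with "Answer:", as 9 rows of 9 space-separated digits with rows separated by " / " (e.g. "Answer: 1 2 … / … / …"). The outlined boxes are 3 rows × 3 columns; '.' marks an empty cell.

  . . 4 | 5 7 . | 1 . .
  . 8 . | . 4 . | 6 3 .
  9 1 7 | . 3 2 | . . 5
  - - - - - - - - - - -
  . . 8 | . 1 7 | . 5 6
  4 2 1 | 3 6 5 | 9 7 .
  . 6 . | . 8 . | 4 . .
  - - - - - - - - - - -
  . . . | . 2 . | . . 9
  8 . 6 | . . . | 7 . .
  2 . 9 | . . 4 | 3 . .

Step 1. [r7c1∈{1,3,5,7}] r7c1 is the only open cell in col 1 admitting 1. So r7c1=1.
Step 2. [r8c9∈{1,2,4}] in col 9, 4 fits only at r8c9 ⇒ r8c9=4.
Step 3. [r3c7∈{8}] r3c7's peers cover all but 8. So r3c7=8.
Step 4. [r6c6∈{9}] r6c6's peers cover all but 9. So r6c6=9.
Step 5. [r6c9∈{1,2,3}] r6c9 is the only open cell in col 9 admitting 3 ⇒ r6c9=3.
Step 6. [r9c9∈{1,8}] in col 9, 1 fits only at r9c9. So r9c9=1.
Step 7. [r1c2∈{3}] r1c2's peers cover all but 3, so r1c2=3.
Step 8. [r8c2∈{5}] r8c2's peers cover all but 5, so r8c2=5.
Step 9. [r3c4∈{6}] r3c4's peers cover all but 6, so r3c4=6.
Step 10. [r7c6∈{3,6,8}] in col 6, 6 fits only at r7c6 ⇒ r7c6=6.
Step 11. [r4c7∈{2}] r4c7 is down to just 2 ⇒ r4c7=2.
Step 12. [r7c8∈{8}] r7c8 is down to just 8, so r7c8=8.
Step 13. [r2c1∈{5}] r2c1 is down to just 5. So r2c1=5.
Step 14. [r2c4∈{1,9}] across row 2, 9 lands solely at r2c4. So r2c4=9.
Step 15. [r7c4∈{7}] nothing but 7 survives at r7c4, so r7c4=7.
Step 16. [r1c9∈{2}] r1c9's peers cover all but 2. So r1c9=2.
Step 17. [r2c6∈{1}] r2c6 has the single candidate 1. So r2c6=1.
Step 18. [r5c9∈{8}] r5c9's peers cover all but 8 ⇒ r5c9=8.
Step 19. [r8c6∈{3}] r8c6 is down to just 3, so r8c6=3.
Step 20. [r9c5∈{5}] r9c5's peers cover all but 5. So r9c5=5.
Step 21. [r7c3∈{3}] r7c3's peers cover all but 3 ⇒ r7c3=3.
Step 22. [r9c4∈{8}] r9c4's peers cover all but 8 ⇒ r9c4=8.
Step 23. [r4c2∈{9}] r4c2's peers cover all but 9. So r4c2=9.
Step 24. [r3c8∈{4}] r3c8 is down to just 4 ⇒ r3c8=4.
Step 25. [r6c4∈{2}] only 2 remains possible at r6c4, so r6c4=2.
Step 26. [r8c5∈{9}] r8c5's peers cover all but 9. So r8c5=9.
Step 27. [r7c7∈{5}] r7c7 is down to just 5. So r7c7=5.
Step 28. [r2c3∈{2}] only 2 remains possible at r2c3 ⇒ r2c3=2.
Step 29. [r9c2∈{7}] r9c2 is down to just 7 ⇒ r9c2=7.
Step 30. [r1c1∈{6}] nothing but 6 survives at r1c1, so r1c1=6.
Step 31. [r6c8∈{1}] r6c8 is down to just 1 ⇒ r6c8=1.
Step 32. [r8c8∈{2}] r8c8 has the single candidate 2 ⇒ r8c8=2.
Step 33. [r2c9∈{7}] r2c9's peers cover all but 7, so r2c9=7.
Step 34. [r9c8∈{6}] r9c8's peers cover all but 6, so r9c8=6.
Step 35. [r1c6∈{8}] r1c6 has the single candidate 8 ⇒ r1c6=8.
Step 36. [r6c1∈{7}] r6c1 has the single candidate 7, so r6c1=7.
Step 37. [r8c4∈{1}] r8c4 has the single candidate 1. So r8c4=1.
Step 38. [r1c8∈{9}] only 9 remains possible at r1c8. So r1c8=9.
Step 39. [r7c2∈{4}] r7c2 has the single candidate 4 ⇒ r7c2=4.
Step 40. [r4c1∈{3}] only 3 remains possible at r4c1, so r4c1=3.
Step 41. [r6c3∈{5}] r6c3 is down to just 5 ⇒ r6c3=5.
Step 42. [r4c4∈{4}] r4c4 has the single candidate 4, so r4c4=4.

Answer: 6 3 4 5 7 8 1 9 2 / 5 8 2 9 4 1 6 3 7 / 9 1 7 6 3 2 8 4 5 / 3 9 8 4 1 7 2 5 6 / 4 2 1 3 6 5 9 7 8 / 7 6 5 2 8 9 4 1 3 / 1 4 3 7 2 6 5 8 9 / 8 5 6 1 9 3 7 2 4 / 2 7 9 8 5 4 3 6 1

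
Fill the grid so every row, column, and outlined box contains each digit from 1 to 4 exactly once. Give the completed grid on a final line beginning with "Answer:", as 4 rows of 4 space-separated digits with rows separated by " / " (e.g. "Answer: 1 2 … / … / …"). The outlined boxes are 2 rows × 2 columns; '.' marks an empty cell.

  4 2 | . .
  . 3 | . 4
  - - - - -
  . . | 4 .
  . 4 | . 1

Step 1. [r3c4∈{2,3}] col 4 places 2 nowhere but r3c4, so r3c4=2.
Step 2. [r2c1∈{1}] r2c1 has the single candidate 1. So r2c1=1.
Step 3. [r4c3∈{3}] r4c3 is down to just 3 ⇒ r4c3=3.
Step 4. [r3c1∈{3}] r3c1's peers cover all but 3, so r3c1=3.
Step 5. [r2c3∈{2}] only 2 remains possible at r2c3, so r2c3=2.
Step 6. [r3c2∈{1}] r3c2 has the single candidate 1 ⇒ r3c2=1.
Step 7. [r1c4∈{3}] nothing but 3 survives at r1c4 ⇒ r1c4=3.
Step 8. [r4c1∈{2}] r4c1 has the single candidate 2. So r4c1=2.
Step 9. [r1c3∈{1}] r1c3's peers cover all but 1. So r1c3=1.

Answer: 4 2 1 3 / 1 3 2 4 / 3 1 4 2 / 2 4 3 1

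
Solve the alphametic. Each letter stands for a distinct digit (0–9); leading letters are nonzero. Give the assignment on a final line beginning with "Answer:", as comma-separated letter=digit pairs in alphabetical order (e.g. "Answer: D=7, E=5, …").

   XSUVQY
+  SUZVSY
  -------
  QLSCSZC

Step 1. [Q] Q is the leading digit of a 7-digit sum of two 6-digit numbers; the final carry is exactly 1. So Q=1.
Step 2. [col 1: Y + Y ≡ C (mod 10)] column 1 (Y + Y ≡ C (mod 10), carry-in 0) doesn't pin Y yet; pick Y=3 and continue ⇒ Y=3.
Step 3. [col 1: Y + Y ≡ C (mod 10)] column 1 reads Y+Y+carry(0)=C with Y=3; with digits 1,3 already taken and all letters distinct, the only value for C is 6 ⇒ C=6.
Step 4. [col 2: Q + S ≡ Z (mod 10)] column 2 (Q + S ≡ Z (mod 10), carry-in 0) doesn't pin Z yet; pick Z=5 and continue, so Z=5.
Step 5. [col 2: Q + S ≡ Z (mod 10)] column 2: given Q=1, Z=5, carry-in 0, and digits 1,3,5,6 already taken and all letters distinct, Q+S≡Z (mod 10) forces S=4, so S=4.
Step 6. [col 3: V + V ≡ S (mod 10)] column 3 (V + V ≡ S (mod 10), carry-in 0) doesn't pin V yet; pick V=7 and continue ⇒ V=7.
Step 7. [col 4: U + Z ≡ C (mod 10)] column 4 reads U+Z+carry(1)=C with Z=5, C=6; with digits 1,3,4,5,6,7 already taken and all letters distinct, the only value for U is 0 ⇒ U=0.
Step 8. [col 6: X + S ≡ L (mod 10)] column 6 reads X+S+carry(0)=L with S=4; with digits 0,1,3,4,5,6,7 already taken and all letters distinct, the only value for X is 8, so X=8.
Step 9. [col 6: X + S ≡ L (mod 10)] column 6: given X=8, S=4, carry-in 0, and digits 0,1,3,4,5,6,7,8 already taken and all letters distinct, X+S≡L (mod 10) forces L=2, so L=2.

Answer: C=6, L=2, Q=1, S=4, U=0, V=7, X=8, Y=3, Z=5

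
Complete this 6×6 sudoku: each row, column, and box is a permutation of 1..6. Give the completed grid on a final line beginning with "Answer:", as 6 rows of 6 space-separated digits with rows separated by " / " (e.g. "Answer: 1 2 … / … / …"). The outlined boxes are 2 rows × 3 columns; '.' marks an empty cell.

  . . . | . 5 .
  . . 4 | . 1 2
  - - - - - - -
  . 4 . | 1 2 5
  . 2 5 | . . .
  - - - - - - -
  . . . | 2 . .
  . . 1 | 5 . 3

Step 1. [r6c2∈{6}] r6c2 has the single candidate 6 ⇒ r6c2=6.
Step 2. [r4c5∈{3,4,6}] in col 5, 3 fits only at r4c5. So r4c5=3.
Step 3. [r5c3∈{3}] nothing but 3 survives at r5c3, so r5c3=3.
Step 4. [r3c3∈{6}] r3c3 is down to just 6 ⇒ r3c3=6.
Step 5. [r6c5∈{4}] r6c5's peers cover all but 4 ⇒ r6c5=4.
Step 6. [r5c2∈{5}] r5c2's peers cover all but 5 ⇒ r5c2=5.
Step 7. [r2c2∈{3}] r2c2's peers cover all but 3 ⇒ r2c2=3.
Step 8. [r2c4∈{6}] r2c4 is down to just 6, so r2c4=6.
Step 9. [r1c1∈{1,2,6}] r1c1 is the only open cell in row 1 admitting 6 ⇒ r1c1=6.
Step 10. [r4c6∈{4,6}] 6 has one home in row 4: r4c6. So r4c6=6.
Step 11. [r1c4∈{3,4}] row 1 places 3 nowhere but r1c4. So r1c4=3.
Step 12. [r1c3∈{2}] only 2 remains possible at r1c3. So r1c3=2.
Step 13. [r1c6∈{4}] r1c6 is down to just 4 ⇒ r1c6=4.
Step 14. [r5c5∈{6}] r5c5 has the single candidate 6 ⇒ r5c5=6.
Step 15. [r4c4∈{4}] r4c4's peers cover all but 4. So r4c4=4.
Step 16. [r5c1∈{4}] r5c1 has the single candidate 4, so r5c1=4.
Step 17. [r4c1∈{1}] r4c1 has the single candidate 1 ⇒ r4c1=1.
Step 18. [r3c1∈{3}] r3c1 is down to just 3, so r3c1=3.
Step 19. [r1c2∈{1}] r1c2 has the single candidate 1 ⇒ r1c2=1.
Step 20. [r6c1∈{2}] only 2 remains possible at r6c1, so r6c1=2.
Step 21. [r5c6∈{1}] r5c6 is down to just 1. So r5c6=1.
Step 22. [r2c1∈{5}] nothing but 5 survives at r2c1 ⇒ r2c1=5.

Answer: 6 1 2 3 5 4 / 5 3 4 6 1 2 / 3 4 6 1 2 5 / 1 2 5 4 3 6 / 4 5 3 2 6 1 / 2 6 1 5 4 3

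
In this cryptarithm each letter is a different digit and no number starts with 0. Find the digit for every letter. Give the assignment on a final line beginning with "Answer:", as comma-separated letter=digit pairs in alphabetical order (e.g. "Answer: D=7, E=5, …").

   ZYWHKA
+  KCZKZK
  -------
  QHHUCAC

Step 1. [col 1: A + K ≡ C (mod 10)] A=6 is one option consistent with column 1 (A + K ≡ C (mod 10), carry-in 0) — take it. So A=6.
Step 2. [col 1: A + K ≡ C (mod 10)] column 1 (A + K ≡ C (mod 10), carry-in 0) doesn't pin C yet; pick C=3 and continue. So C=3.
Step 3. [col 1: A + K ≡ C (mod 10)] column 1 reads A+K+carry(0)=C with A=6, C=3; with digits 3,6 already taken and all letters distinct, the only value for K is 7. So K=7.
Step 4. [col 2: K + Z ≡ A (mod 10)] in column 2 we have K+Z≡A with carry-in 1; given K=7, A=6 and digits 3,6,7 already taken and all letters distinct, that pins Z to 8. So Z=8.
Step 5. [Q] Q is the leading digit of a 7-digit sum of two 6-digit numbers; the final carry is exactly 1, so Q=1.
Step 6. [col 3: H + K ≡ C (mod 10)] column 3: given K=7, C=3, carry-in 1, and digits 1,3,6,7,8 already taken and all letters distinct, H+K≡C (mod 10) forces H=5, so H=5.
Step 7. [col 4: W + Z ≡ U (mod 10)] column 4: given Z=8, carry-in 1, and digits 1,3,5,6,7,8 already taken and all letters distinct, W+Z≡U (mod 10) forces W=0. So W=0.
Step 8. [col 4: W + Z ≡ U (mod 10)] column 4 reads W+Z+carry(1)=U with W=0, Z=8; with digits 0,1,3,5,6,7,8 already taken and all letters distinct, the only value for U is 9, so U=9.
Step 9. [col 5: Y + C ≡ H (mod 10)] column 5 reads Y+C+carry(0)=H with C=3, H=5; with digits 0,1,3,5,6,7,8,9 already taken and all letters distinct, the only value for Y is 2 ⇒ Y=2.

Answer: A=6, C=3, H=5, K=7, Q=1, U=9, W=0, Y=2, Z=8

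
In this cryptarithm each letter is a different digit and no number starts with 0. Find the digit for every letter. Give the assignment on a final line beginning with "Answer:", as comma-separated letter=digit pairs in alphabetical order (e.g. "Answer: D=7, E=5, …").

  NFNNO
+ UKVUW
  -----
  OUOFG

Step 1. [col 1: O + W ≡ G (mod 10)] several values work for W in column 1 (O + W ≡ G (mod 10), carry-in 0); try W=1. So W=1.
Step 2. [col 1: O + W ≡ G (mod 10)] column 1 (O + W ≡ G (mod 10), carry-in 0) doesn't pin G yet; pick G=7 and continue ⇒ G=7.
Step 3. [col 1: O + W ≡ G (mod 10)] column 1: given W=1, G=7, carry-in 0, and digits 1,7 already taken and all letters distinct, O+W≡G (mod 10) forces O=6. So O=6.
Step 4. [col 2: N + U ≡ F (mod 10)] U=3 is one option consistent with column 2 (N + U ≡ F (mod 10), carry-in 0) — take it. So U=3.
Step 5. [col 2: N + U ≡ F (mod 10)] no forcing yet in column 2 (carry-in 0); N=2 is free and consistent — try it. So N=2.
Step 6. [col 2: N + U ≡ F (mod 10)] column 2 reads N+U+carry(0)=F with N=2, U=3; with digits 1,2,3,6,7 already taken and all letters distinct, the only value for F is 5, so F=5.
Step 7. [col 3: N + V ≡ O (mod 10)] in column 3 we have N+V≡O with carry-in 0; given N=2, O=6 and digits 1,2,3,5,6,7 already taken and all letters distinct, that pins V to 4 ⇒ V=4.
Step 8. [col 4: F + K ≡ U (mod 10)] from column 4 (F=5, U=3, carry-in 0, digits 1,2,3,4,5,6,7 already taken and all letters distinct): K must equal 8 ⇒ K=8.

Answer: F=5, G=7, K=8, N=2, O=6, U=3, V=4, W=1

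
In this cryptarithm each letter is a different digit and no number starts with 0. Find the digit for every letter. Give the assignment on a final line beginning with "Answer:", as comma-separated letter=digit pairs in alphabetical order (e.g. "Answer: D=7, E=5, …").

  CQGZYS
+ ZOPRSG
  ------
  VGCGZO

Step 1. [col 1: S + G ≡ O (mod 10)] several values work for S in column 1 (S + G ≡ O (mod 10), carry-in 0); try S=8 ⇒ S=8.
Step 2. [col 1: S + G ≡ O (mod 10)] column 1 (S + G ≡ O (mod 10), carry-in 0) doesn't pin O yet; pick O=1 and continue ⇒ O=1.
Step 3. [col 1: S + G ≡ O (mod 10)] column 1 reads S+G+carry(0)=O with S=8, O=1; with digits 1,8 already taken and all letters distinct, the only value for G is 3 ⇒ G=3.
Step 4. [col 2: Y + S ≡ Z (mod 10)] no forcing yet in column 2 (carry-in 1); Y=6 is free and consistent — try it, so Y=6.
Step 5. [col 2: Y + S ≡ Z (mod 10)] column 2 reads Y+S+carry(1)=Z with Y=6, S=8; with digits 1,3,6,8 already taken and all letters distinct, the only value for Z is 5 ⇒ Z=5.
Step 6. [col 3: Z + R ≡ G (mod 10)] column 3 reads Z+R+carry(1)=G with Z=5, G=3; with digits 1,3,5,6,8 already taken and all letters distinct, the only value for R is 7, so R=7.
Step 7. [col 4: G + P ≡ C (mod 10)] column 4: given G=3, carry-in 1, and digits 1,3,5,6,7,8 already taken and all letters distinct, G+P≡C (mod 10) forces P=0, so P=0.
Step 8. [col 4: G + P ≡ C (mod 10)] column 4 reads G+P+carry(1)=C with G=3, P=0; with digits 0,1,3,5,6,7,8 already taken and all letters distinct, the only value for C is 4 ⇒ C=4.
Step 9. [col 5: Q + O ≡ G (mod 10)] column 5: given O=1, G=3, carry-in 0, and digits 0,1,3,4,5,6,7,8 already taken and all letters distinct, Q+O≡G (mod 10) forces Q=2, so Q=2.
Step 10. [col 6: C + Z ≡ V (mod 10)] column 6 reads C+Z+carry(0)=V with C=4, Z=5; with digits 0,1,2,3,4,5,6,7,8 already taken and all letters distinct, the only value for V is 9 ⇒ V=9.

Answer: C=4, G=3, O=1, P=0, Q=2, R=7, S=8, V=9, Y=6, Z=5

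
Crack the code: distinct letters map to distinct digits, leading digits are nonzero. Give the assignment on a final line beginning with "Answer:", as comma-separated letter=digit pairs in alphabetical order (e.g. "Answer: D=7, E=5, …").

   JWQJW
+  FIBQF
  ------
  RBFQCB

Step 1. [col 1: W + F ≡ B (mod 10)] W=6 is one option consistent with column 1 (W + F ≡ B (mod 10), carry-in 0) — take it, so W=6.
Step 2. [col 1: W + F ≡ B (mod 10)] column 1 (W + F ≡ B (mod 10), carry-in 0) doesn't pin B yet; pick B=0 and continue, so B=0.
Step 3. [col 1: W + F ≡ B (mod 10)] in column 1 we have W+F≡B with carry-in 0; given W=6, B=0 and digits 0,6 already taken and all letters distinct, that pins F to 4. So F=4.
Step 4. [col 2: J + Q ≡ C (mod 10)] J=5 is one option consistent with column 2 (J + Q ≡ C (mod 10), carry-in 1) — take it. So J=5.
Step 5. [col 2: J + Q ≡ C (mod 10)] no forcing yet in column 2 (carry-in 1); C=9 is free and consistent — try it ⇒ C=9.
Step 6. [col 2: J + Q ≡ C (mod 10)] from column 2 (J=5, C=9, carry-in 1, digits 0,4,5,6,9 already taken and all letters distinct): Q must equal 3 ⇒ Q=3.
Step 7. [col 4: W + I ≡ F (mod 10)] column 4: given W=6, F=4, carry-in 0, and digits 0,3,4,5,6,9 already taken and all letters distinct, W+I≡F (mod 10) forces I=8 ⇒ I=8.
Step 8. [col 6: carry → R] column 6 reads ·+·+carry(1)=R with nothing yet; with digits 0,3,4,5,6,8,9 already taken and all letters distinct, the only value for R is 1 ⇒ R=1.

Answer: B=0, C=9, F=4, I=8, J=5, Q=3, R=1, W=6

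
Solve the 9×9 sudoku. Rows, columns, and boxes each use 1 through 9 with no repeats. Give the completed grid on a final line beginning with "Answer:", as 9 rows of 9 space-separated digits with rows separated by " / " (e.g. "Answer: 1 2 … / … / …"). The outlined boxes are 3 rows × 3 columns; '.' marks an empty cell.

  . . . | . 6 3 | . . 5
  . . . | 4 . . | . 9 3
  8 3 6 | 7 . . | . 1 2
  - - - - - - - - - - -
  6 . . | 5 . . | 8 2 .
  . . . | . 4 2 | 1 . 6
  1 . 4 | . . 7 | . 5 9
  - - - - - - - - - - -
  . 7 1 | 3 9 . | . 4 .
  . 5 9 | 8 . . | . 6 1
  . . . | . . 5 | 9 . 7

Step 1. [r7c1∈{2}] only 2 remains possible at r7c1 ⇒ r7c1=2.
Step 2. [r4c3∈{3,7}] row 4 places 7 nowhere but r4c3. So r4c3=7.
Step 3. [r5c4∈{9}] nothing but 9 survives at r5c4 ⇒ r5c4=9.
Step 4. [r1c3∈{2}] only 2 remains possible at r1c3 ⇒ r1c3=2.
Step 5. [r2c5∈{1,2,5,8}] 2 has one home in row 2: r2c5 ⇒ r2c5=2.
Step 6. [r1c4∈{1}] only 1 remains possible at r1c4. So r1c4=1.
Step 7. [r6c7∈{3}] only 3 remains possible at r6c7 ⇒ r6c7=3.
Step 8. [r8c1∈{3,4}] in row 8, 3 fits only at r8c1 ⇒ r8c1=3.
Step 9. [r5c2∈{8}] r5c2 has the single candidate 8 ⇒ r5c2=8.
Step 10. [r1c1∈{4,7,9}] across col 1, 9 lands solely at r1c1. So r1c1=9.
Step 11. [r1c2∈{4}] r1c2's peers cover all but 4. So r1c2=4.
Step 12. [r1c8∈{7,8}] across row 1, 8 lands solely at r1c8. So r1c8=8.
Step 13. [r2c3∈{5}] r2c3's peers cover all but 5, so r2c3=5.
Step 14. [r1c7∈{7}] r1c7 is down to just 7, so r1c7=7.
Step 15. [r9c4∈{2,6}] r9c4 is the only open cell in row 9 admitting 2 ⇒ r9c4=2.
Step 16. [r9c5∈{1}] r9c5 is down to just 1. So r9c5=1.
Step 17. [r4c6∈{1}] only 1 remains possible at r4c6. So r4c6=1.
Step 18. [r4c2∈{9}] r4c2 is down to just 9 ⇒ r4c2=9.
Step 19. [r7c7∈{5}] r7c7 is down to just 5 ⇒ r7c7=5.
Step 20. [r9c8∈{3}] r9c8's peers cover all but 3 ⇒ r9c8=3.
Step 21. [r6c2∈{2}] r6c2 is down to just 2, so r6c2=2.
Step 22. [r5c3∈{3}] r5c3's peers cover all but 3, so r5c3=3.
Step 23. [r8c6∈{4}] r8c6 is down to just 4 ⇒ r8c6=4.
Step 24. [r7c6∈{6}] nothing but 6 survives at r7c6, so r7c6=6.
Step 25. [r4c5∈{3}] only 3 remains possible at r4c5 ⇒ r4c5=3.
Step 26. [r5c1∈{5}] nothing but 5 survives at r5c1, so r5c1=5.
Step 27. [r3c5∈{5}] r3c5 has the single candidate 5, so r3c5=5.
Step 28. [r4c9∈{4}] r4c9 is down to just 4 ⇒ r4c9=4.
Step 29. [r2c6∈{8}] r2c6 has the single candidate 8 ⇒ r2c6=8.
Step 30. [r2c2∈{1}] r2c2 is down to just 1 ⇒ r2c2=1.
Step 31. [r9c3∈{8}] r9c3's peers cover all but 8. So r9c3=8.
Step 32. [r6c5∈{8}] r6c5 has the single candidate 8 ⇒ r6c5=8.
Step 33. [r9c2∈{6}] nothing but 6 survives at r9c2. So r9c2=6.
Step 34. [r5c8∈{7}] r5c8 has the single candidate 7. So r5c8=7.
Step 35. [r8c7∈{2}] r8c7's peers cover all but 2. So r8c7=2.
Step 36. [r6c4∈{6}] nothing but 6 survives at r6c4, so r6c4=6.
Step 37. [r9c1∈{4}] nothing but 4 survives at r9c1. So r9c1=4.
Step 38. [r2c1∈{7}] nothing but 7 survives at r2c1 ⇒ r2c1=7.
Step 39. [r2c7∈{6}] r2c7 is down to just 6 ⇒ r2c7=6.
Step 40. [r7c9∈{8}] r7c9 is down to just 8 ⇒ r7c9=8.
Step 41. [r3c7∈{4}] r3c7 has the single candidate 4 ⇒ r3c7=4.
Step 42. [r3c6∈{9}] r3c6's peers cover all but 9, so r3c6=9.
Step 43. [r8c5∈{7}] r8c5 is down to just 7, so r8c5=7.

Answer: 9 4 2 1 6 3 7 8 5 / 7 1 5 4 2 8 6 9 3 / 8 3 6 7 5 9 4 1 2 / 6 9 7 5 3 1 8 2 4 / 5 8 3 9 4 2 1 7 6 / 1 2 4 6 8 7 3 5 9 / 2 7 1 3 9 6 5 4 8 / 3 5 9 8 7 4 2 6 1 / 4 6 8 2 1 5 9 3 7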